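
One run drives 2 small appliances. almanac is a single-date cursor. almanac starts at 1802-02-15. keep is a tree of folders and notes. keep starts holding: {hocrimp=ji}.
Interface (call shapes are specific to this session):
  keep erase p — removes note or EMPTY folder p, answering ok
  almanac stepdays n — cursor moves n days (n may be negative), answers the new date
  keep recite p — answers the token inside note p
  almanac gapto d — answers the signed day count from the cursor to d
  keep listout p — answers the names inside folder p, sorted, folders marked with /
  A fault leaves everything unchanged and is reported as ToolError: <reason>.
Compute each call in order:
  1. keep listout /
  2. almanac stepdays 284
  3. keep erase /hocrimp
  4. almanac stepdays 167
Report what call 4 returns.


Answer: 1803-05-12

Derivation:
% keep listout /
= [hocrimp]
% almanac stepdays 284
= 1802-11-26
% keep erase /hocrimp
= ok
% almanac stepdays 167
= 1803-05-12


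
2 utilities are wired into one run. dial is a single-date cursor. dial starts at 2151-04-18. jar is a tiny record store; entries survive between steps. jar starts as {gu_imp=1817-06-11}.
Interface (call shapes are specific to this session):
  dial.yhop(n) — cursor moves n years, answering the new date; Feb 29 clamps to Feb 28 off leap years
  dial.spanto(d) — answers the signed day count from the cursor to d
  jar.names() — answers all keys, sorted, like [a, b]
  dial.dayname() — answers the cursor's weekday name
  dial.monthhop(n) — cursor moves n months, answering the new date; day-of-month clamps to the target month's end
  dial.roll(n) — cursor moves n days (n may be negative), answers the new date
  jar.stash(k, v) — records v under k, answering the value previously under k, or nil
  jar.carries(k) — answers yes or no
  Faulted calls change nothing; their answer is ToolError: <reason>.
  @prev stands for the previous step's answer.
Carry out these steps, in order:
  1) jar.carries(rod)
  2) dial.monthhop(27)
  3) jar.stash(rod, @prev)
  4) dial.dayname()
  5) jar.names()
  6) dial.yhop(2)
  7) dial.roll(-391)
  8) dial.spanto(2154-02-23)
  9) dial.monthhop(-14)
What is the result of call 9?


$ jar.carries k='rod'
  no
$ dial.monthhop n='27'
  2153-07-18
$ jar.stash k='rod' v='@prev'
  nil
$ dial.dayname
  Wednesday
$ jar.names
  [gu_imp, rod]
$ dial.yhop n='2'
  2155-07-18
$ dial.roll n='-391'
  2154-06-22
$ dial.spanto d='2154-02-23'
  -119
$ dial.monthhop n='-14'
  2153-04-22

Answer: 2153-04-22


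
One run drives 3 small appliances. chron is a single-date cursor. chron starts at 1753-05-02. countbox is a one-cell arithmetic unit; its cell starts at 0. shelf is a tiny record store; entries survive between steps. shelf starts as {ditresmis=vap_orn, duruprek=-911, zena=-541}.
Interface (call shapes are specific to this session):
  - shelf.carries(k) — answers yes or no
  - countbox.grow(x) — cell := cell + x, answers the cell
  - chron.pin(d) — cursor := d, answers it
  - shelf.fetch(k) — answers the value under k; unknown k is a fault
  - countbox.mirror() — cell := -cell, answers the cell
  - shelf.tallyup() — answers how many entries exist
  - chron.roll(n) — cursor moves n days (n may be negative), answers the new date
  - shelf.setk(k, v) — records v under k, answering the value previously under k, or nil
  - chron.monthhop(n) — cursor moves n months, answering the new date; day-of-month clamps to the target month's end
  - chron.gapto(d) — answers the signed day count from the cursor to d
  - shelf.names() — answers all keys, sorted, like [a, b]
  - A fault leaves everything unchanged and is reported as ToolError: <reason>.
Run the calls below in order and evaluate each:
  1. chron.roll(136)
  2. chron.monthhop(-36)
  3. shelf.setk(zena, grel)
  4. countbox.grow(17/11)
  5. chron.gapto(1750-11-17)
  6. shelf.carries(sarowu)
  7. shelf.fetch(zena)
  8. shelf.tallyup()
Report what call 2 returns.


==> chron.roll(n='136')
<== 1753-09-15
==> chron.monthhop(n='-36')
<== 1750-09-15
==> shelf.setk(k='zena', v='grel')
<== -541
==> countbox.grow(x='17/11')
<== 17/11
==> chron.gapto(d='1750-11-17')
<== 63
==> shelf.carries(k='sarowu')
<== no
==> shelf.fetch(k='zena')
<== grel
==> shelf.tallyup()
<== 3

Answer: 1750-09-15


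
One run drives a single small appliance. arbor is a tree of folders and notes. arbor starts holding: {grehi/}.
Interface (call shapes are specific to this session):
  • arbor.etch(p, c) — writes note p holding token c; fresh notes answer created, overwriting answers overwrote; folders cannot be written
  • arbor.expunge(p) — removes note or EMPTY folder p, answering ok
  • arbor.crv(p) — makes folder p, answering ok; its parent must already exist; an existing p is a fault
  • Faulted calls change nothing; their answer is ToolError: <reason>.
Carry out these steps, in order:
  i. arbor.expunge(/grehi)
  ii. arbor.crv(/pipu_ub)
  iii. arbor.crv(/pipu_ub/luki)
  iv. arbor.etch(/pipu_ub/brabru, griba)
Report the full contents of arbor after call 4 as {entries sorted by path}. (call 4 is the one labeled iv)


-> arbor.expunge(p=/grehi)
<- ok
-> arbor.crv(p=/pipu_ub)
<- ok
-> arbor.crv(p=/pipu_ub/luki)
<- ok
-> arbor.etch(p=/pipu_ub/brabru, c=griba)
<- created

Answer: {pipu_ub/, pipu_ub/brabru=griba, pipu_ub/luki/}


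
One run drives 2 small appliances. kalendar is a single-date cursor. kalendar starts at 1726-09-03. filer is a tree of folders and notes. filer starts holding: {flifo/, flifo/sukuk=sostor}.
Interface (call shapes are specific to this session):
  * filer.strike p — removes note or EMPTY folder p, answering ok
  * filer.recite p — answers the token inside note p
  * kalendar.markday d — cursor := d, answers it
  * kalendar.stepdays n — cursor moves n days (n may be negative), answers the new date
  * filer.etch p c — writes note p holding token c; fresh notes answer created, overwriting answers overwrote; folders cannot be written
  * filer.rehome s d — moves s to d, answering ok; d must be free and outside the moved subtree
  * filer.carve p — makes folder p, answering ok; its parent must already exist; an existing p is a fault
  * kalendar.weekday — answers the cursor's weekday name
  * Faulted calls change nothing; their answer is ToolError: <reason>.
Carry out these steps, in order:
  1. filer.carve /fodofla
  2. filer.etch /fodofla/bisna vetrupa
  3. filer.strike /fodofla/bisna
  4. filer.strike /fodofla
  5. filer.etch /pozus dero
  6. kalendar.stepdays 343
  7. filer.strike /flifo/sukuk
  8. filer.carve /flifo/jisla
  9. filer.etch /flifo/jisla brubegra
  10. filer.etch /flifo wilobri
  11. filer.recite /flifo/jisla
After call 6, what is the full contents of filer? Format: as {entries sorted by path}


Answer: {flifo/, flifo/sukuk=sostor, pozus=dero}

Derivation:
> filer.carve p→/fodofla
:: ok
> filer.etch p→/fodofla/bisna c→vetrupa
:: created
> filer.strike p→/fodofla/bisna
:: ok
> filer.strike p→/fodofla
:: ok
> filer.etch p→/pozus c→dero
:: created
> kalendar.stepdays n→343
:: 1727-08-12
> filer.strike p→/flifo/sukuk
:: ok
> filer.carve p→/flifo/jisla
:: ok
> filer.etch p→/flifo/jisla c→brubegra
:: ToolError: is a directory
> filer.etch p→/flifo c→wilobri
:: ToolError: is a directory
> filer.recite p→/flifo/jisla
:: ToolError: is a directory


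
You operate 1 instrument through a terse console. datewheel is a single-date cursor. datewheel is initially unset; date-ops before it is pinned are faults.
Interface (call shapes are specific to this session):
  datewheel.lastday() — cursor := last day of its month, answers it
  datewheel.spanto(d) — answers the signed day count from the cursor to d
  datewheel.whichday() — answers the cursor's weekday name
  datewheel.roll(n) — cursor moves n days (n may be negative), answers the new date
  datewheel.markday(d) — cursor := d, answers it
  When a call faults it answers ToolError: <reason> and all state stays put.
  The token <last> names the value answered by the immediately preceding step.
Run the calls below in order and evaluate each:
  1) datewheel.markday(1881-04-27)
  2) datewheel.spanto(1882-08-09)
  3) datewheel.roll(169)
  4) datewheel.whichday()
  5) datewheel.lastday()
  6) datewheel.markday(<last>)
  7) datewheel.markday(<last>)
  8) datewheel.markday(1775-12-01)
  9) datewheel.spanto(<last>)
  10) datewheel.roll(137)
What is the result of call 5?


Answer: 1881-10-31

Derivation:
$ datewheel.markday d=1881-04-27
  1881-04-27
$ datewheel.spanto d=1882-08-09
  469
$ datewheel.roll n=169
  1881-10-13
$ datewheel.whichday
  Thursday
$ datewheel.lastday
  1881-10-31
$ datewheel.markday d=<last>
  1881-10-31
$ datewheel.markday d=<last>
  1881-10-31
$ datewheel.markday d=1775-12-01
  1775-12-01
$ datewheel.spanto d=<last>
  0
$ datewheel.roll n=137
  1776-04-16


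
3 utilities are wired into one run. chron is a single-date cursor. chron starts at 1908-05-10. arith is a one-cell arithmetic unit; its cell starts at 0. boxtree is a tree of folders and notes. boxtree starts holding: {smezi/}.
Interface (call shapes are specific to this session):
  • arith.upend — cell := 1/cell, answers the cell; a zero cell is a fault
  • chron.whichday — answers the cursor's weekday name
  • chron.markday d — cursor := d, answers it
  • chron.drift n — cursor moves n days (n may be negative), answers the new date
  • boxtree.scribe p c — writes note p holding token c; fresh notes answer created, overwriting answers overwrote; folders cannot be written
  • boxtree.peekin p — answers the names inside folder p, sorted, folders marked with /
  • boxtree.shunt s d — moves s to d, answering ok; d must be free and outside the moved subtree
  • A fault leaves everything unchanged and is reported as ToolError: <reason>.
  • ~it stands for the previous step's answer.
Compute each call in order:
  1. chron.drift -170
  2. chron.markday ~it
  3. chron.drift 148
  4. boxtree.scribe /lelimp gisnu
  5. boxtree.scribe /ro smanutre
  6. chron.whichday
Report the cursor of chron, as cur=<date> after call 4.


Answer: cur=1908-04-18

Derivation:
Using chron.drift on n→-170, and observe 1907-11-22.
Using chron.markday on d→~it, — result: 1907-11-22.
Invoking chron.drift on n→148, giving 1908-04-18.
I use boxtree.scribe on p→/lelimp, c→gisnu, and get created.
Calling boxtree.scribe on p→/ro, c→smanutre, and get created.
Now I run chron.whichday(), → Saturday.


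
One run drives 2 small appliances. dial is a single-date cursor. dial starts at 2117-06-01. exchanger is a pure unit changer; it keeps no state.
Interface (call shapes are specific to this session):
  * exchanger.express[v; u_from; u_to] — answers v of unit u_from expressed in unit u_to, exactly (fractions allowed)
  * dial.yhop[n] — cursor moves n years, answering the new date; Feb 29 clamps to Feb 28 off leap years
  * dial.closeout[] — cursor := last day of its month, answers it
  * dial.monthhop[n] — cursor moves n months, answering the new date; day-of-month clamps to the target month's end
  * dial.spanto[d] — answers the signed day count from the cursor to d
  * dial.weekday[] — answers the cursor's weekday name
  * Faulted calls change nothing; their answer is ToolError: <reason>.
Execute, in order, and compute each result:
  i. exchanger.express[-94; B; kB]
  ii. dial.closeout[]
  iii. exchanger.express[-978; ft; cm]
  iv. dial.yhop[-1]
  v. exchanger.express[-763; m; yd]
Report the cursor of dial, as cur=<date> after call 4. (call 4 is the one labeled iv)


Answer: cur=2116-06-30

Derivation:
// 1. express(-94, B, kB) ~> -47/500
// 2. closeout() ~> 2117-06-30
// 3. express(-978, ft, cm) ~> -745236/25
// 4. yhop(-1) ~> 2116-06-30
// 5. express(-763, m, yd) ~> -953750/1143


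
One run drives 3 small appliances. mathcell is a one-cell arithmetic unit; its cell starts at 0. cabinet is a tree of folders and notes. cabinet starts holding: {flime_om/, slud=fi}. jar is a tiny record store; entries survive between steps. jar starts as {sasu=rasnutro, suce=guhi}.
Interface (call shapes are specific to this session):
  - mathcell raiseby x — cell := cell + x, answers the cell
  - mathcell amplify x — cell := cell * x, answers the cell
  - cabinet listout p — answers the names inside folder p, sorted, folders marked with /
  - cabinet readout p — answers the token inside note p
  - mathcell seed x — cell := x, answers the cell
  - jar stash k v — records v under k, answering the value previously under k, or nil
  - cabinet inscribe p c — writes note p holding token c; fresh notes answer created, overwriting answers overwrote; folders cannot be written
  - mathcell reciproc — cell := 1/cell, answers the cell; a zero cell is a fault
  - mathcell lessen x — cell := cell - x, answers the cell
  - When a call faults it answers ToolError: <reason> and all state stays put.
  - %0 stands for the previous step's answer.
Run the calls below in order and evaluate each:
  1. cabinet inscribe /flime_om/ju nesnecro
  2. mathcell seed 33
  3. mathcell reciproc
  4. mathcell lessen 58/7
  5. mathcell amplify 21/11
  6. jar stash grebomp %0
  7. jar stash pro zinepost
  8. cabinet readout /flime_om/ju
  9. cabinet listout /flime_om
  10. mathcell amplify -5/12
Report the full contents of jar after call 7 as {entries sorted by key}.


Next I call cabinet inscribe on /flime_om/ju, nesnecro, and get created.
I invoke mathcell seed on 33, — result: 33.
Calling mathcell reciproc, and see 1/33.
Next I call mathcell lessen on 58/7, — result: -1907/231.
Using mathcell amplify on 21/11, which returns -1907/121.
I invoke jar stash on grebomp, %0, and get nil.
Then jar stash on pro, zinepost, and get nil.
Using cabinet readout on /flime_om/ju, and get nesnecro.
Next I call cabinet listout on /flime_om, and observe [ju].
I call mathcell amplify on -5/12, and observe 9535/1452.

Answer: {grebomp=-1907/121, pro=zinepost, sasu=rasnutro, suce=guhi}


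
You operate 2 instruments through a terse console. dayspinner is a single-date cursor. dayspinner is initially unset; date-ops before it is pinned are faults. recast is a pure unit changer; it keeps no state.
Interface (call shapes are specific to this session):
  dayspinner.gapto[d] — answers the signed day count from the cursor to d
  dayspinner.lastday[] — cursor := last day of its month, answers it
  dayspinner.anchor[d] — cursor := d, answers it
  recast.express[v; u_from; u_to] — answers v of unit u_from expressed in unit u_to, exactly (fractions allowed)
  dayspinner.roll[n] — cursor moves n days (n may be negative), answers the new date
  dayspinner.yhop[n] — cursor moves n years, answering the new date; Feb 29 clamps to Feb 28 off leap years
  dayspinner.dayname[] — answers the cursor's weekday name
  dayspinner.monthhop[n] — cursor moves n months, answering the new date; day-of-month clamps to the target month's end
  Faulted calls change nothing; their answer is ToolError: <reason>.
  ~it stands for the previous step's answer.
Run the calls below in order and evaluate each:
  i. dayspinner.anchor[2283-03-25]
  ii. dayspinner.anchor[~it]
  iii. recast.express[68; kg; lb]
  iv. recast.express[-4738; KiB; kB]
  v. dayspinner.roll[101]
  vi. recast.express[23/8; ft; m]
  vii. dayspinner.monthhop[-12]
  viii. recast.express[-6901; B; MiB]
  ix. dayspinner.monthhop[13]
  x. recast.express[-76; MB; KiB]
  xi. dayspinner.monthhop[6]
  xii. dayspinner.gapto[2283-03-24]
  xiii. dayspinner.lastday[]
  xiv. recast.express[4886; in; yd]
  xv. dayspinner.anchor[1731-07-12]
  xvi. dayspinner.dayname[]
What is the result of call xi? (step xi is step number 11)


>>> anchor d→2283-03-25
:: 2283-03-25
>>> anchor d→~it
:: 2283-03-25
>>> express v→68 u_from→kg u_to→lb
:: 6800000000/45359237
>>> express v→-4738 u_from→KiB u_to→kB
:: -606464/125
>>> roll n→101
:: 2283-07-04
>>> express v→23/8 u_from→ft u_to→m
:: 8763/10000
>>> monthhop n→-12
:: 2282-07-04
>>> express v→-6901 u_from→B u_to→MiB
:: -6901/1048576
>>> monthhop n→13
:: 2283-08-04
>>> express v→-76 u_from→MB u_to→KiB
:: -296875/4
>>> monthhop n→6
:: 2284-02-04
>>> gapto d→2283-03-24
:: -317
>>> lastday
:: 2284-02-29
>>> express v→4886 u_from→in u_to→yd
:: 2443/18
>>> anchor d→1731-07-12
:: 1731-07-12
>>> dayname
:: Thursday

Answer: 2284-02-04


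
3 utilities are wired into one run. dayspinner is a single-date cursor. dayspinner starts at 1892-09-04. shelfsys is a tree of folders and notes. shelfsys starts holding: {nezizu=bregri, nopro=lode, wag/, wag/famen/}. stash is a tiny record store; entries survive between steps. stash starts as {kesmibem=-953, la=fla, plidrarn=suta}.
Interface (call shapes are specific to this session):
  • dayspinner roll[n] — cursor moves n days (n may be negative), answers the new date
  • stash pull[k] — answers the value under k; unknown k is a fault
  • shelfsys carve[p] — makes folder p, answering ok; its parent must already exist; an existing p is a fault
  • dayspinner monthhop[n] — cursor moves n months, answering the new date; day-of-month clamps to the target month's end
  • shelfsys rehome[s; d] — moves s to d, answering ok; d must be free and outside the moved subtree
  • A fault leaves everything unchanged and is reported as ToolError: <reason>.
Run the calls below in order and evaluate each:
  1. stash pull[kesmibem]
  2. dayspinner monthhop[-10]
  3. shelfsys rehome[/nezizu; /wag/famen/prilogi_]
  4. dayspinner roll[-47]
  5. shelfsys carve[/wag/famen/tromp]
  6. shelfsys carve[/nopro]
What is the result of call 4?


Answer: 1891-09-18

Derivation:
Do: stash pull[k→kesmibem]
See: -953
Do: dayspinner monthhop[n→-10]
See: 1891-11-04
Do: shelfsys rehome[s→/nezizu; d→/wag/famen/prilogi_]
See: ok
Do: dayspinner roll[n→-47]
See: 1891-09-18
Do: shelfsys carve[p→/wag/famen/tromp]
See: ok
Do: shelfsys carve[p→/nopro]
See: ToolError: exists


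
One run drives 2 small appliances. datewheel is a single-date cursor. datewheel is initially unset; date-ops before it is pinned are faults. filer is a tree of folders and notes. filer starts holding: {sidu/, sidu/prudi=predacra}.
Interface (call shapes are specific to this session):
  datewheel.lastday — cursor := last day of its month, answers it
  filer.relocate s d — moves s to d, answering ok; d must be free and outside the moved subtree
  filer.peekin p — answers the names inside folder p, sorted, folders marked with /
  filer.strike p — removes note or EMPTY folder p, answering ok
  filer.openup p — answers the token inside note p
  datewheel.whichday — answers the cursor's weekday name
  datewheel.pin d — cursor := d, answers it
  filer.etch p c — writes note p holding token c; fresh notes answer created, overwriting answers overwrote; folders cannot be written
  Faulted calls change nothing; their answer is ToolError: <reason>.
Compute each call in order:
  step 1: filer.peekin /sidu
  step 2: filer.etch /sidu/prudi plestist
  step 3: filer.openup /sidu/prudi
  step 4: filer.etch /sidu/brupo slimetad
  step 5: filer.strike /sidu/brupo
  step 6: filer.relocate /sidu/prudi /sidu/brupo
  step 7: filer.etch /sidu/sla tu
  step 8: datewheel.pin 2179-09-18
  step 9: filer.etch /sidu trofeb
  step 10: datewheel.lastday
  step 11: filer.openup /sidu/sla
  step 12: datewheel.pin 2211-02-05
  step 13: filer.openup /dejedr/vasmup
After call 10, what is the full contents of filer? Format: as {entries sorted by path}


Answer: {sidu/, sidu/brupo=plestist, sidu/sla=tu}

Derivation:
Next I call filer.peekin using p=/sidu, → [prudi].
I use filer.etch using p=/sidu/prudi, c=plestist, which returns overwrote.
I call filer.openup using p=/sidu/prudi, → plestist.
Then filer.etch using p=/sidu/brupo, c=slimetad, — result: created.
Using filer.strike using p=/sidu/brupo, and see ok.
Calling filer.relocate using s=/sidu/prudi, d=/sidu/brupo: ok.
I invoke filer.etch using p=/sidu/sla, c=tu, yielding created.
I call datewheel.pin using d=2179-09-18: 2179-09-18.
Using filer.etch using p=/sidu, c=trofeb, — result: ToolError: is a directory.
Using datewheel.lastday, yielding 2179-09-30.
I call filer.openup using p=/sidu/sla: tu.
Now I run datewheel.pin using d=2211-02-05, yielding 2211-02-05.
Then filer.openup using p=/dejedr/vasmup, — result: ToolError: not found.


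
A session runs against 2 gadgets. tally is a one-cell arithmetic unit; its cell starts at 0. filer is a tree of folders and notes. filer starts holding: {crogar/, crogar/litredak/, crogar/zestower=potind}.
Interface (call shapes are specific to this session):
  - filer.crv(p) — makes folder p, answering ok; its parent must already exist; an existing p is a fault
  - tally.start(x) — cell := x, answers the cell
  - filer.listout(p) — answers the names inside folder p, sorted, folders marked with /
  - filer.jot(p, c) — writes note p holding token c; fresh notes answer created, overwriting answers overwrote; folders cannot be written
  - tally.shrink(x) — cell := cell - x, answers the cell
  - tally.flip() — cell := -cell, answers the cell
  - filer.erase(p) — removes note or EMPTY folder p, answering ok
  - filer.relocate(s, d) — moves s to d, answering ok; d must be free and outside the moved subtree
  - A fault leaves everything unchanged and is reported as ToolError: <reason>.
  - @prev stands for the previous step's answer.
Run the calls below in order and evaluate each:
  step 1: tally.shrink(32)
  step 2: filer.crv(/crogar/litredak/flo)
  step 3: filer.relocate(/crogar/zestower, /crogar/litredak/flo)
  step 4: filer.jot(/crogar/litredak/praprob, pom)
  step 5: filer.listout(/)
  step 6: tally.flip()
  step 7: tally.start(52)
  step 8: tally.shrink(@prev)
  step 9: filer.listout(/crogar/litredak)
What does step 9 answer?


Next I call shrink with 32, — result: -32.
Calling crv with /crogar/litredak/flo, and see ok.
I try relocate with /crogar/zestower, /crogar/litredak/flo, which returns ToolError: exists.
I invoke jot with /crogar/litredak/praprob, pom, and get created.
Using listout with /, yielding [crogar/].
I call flip: 32.
I use start with 52, → 52.
Then shrink with @prev, → 0.
Then listout with /crogar/litredak: [flo/, praprob].

Answer: [flo/, praprob]


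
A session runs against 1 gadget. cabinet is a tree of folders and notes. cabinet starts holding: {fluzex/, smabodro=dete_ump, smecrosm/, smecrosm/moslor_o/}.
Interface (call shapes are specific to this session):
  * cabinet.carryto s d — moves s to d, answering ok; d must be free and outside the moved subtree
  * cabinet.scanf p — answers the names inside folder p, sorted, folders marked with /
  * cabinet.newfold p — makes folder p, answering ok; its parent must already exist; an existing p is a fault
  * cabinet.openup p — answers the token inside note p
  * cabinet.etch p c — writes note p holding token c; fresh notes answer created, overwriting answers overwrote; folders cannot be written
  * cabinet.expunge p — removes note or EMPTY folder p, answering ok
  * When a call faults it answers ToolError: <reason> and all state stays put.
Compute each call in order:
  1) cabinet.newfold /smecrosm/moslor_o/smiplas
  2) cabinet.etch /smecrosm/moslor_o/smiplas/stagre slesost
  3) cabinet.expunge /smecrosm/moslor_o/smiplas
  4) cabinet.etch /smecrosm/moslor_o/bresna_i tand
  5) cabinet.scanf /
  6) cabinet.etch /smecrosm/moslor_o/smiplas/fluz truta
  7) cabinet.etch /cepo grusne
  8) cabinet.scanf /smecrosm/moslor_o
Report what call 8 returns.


Answer: [bresna_i, smiplas/]

Derivation:
# 1. cabinet.newfold(p=/smecrosm/moslor_o/smiplas) : ok
# 2. cabinet.etch(p=/smecrosm/moslor_o/smiplas/stagre, c=slesost) : created
# 3. cabinet.expunge(p=/smecrosm/moslor_o/smiplas) : ToolError: not empty
# 4. cabinet.etch(p=/smecrosm/moslor_o/bresna_i, c=tand) : created
# 5. cabinet.scanf(p=/) : [fluzex/, smabodro, smecrosm/]
# 6. cabinet.etch(p=/smecrosm/moslor_o/smiplas/fluz, c=truta) : created
# 7. cabinet.etch(p=/cepo, c=grusne) : created
# 8. cabinet.scanf(p=/smecrosm/moslor_o) : [bresna_i, smiplas/]


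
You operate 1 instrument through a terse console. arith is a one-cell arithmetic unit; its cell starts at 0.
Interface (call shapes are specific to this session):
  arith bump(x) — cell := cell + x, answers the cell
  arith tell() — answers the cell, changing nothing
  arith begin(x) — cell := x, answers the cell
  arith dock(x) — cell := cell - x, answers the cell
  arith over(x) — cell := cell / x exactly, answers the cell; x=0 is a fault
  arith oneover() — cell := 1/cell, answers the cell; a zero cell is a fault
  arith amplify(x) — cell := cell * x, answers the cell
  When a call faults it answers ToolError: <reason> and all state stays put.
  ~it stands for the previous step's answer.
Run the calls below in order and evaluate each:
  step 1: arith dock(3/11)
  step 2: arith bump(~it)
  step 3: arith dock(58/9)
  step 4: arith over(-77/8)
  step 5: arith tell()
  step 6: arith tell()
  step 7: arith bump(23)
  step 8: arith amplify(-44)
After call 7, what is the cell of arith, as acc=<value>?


Answer: acc=180865/7623

Derivation:
·→ arith dock(x: 3/11)
·← -3/11
·→ arith bump(x: ~it)
·← -6/11
·→ arith dock(x: 58/9)
·← -692/99
·→ arith over(x: -77/8)
·← 5536/7623
·→ arith tell()
·← 5536/7623
·→ arith tell()
·← 5536/7623
·→ arith bump(x: 23)
·← 180865/7623
·→ arith amplify(x: -44)
·← -723460/693


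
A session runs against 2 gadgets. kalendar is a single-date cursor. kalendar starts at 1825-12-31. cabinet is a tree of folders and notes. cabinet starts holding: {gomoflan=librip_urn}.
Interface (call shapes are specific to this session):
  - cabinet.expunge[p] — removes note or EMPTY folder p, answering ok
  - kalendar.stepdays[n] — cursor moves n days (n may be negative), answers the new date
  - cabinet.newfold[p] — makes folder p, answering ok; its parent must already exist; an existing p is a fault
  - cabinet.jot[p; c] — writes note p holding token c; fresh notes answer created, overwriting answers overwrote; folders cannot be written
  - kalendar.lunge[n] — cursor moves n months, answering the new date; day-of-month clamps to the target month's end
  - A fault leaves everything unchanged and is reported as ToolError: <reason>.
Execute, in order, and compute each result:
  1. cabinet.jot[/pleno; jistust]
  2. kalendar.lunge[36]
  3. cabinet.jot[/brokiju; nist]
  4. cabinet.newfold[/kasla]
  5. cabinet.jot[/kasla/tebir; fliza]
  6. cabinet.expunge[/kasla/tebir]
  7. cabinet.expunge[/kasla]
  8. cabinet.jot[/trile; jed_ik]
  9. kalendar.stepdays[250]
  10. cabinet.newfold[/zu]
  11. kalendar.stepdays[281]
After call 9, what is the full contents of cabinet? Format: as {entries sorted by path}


% 1. jot(/pleno, jistust) ~> created
% 2. lunge(36) ~> 1828-12-31
% 3. jot(/brokiju, nist) ~> created
% 4. newfold(/kasla) ~> ok
% 5. jot(/kasla/tebir, fliza) ~> created
% 6. expunge(/kasla/tebir) ~> ok
% 7. expunge(/kasla) ~> ok
% 8. jot(/trile, jed_ik) ~> created
% 9. stepdays(250) ~> 1829-09-07
% 10. newfold(/zu) ~> ok
% 11. stepdays(281) ~> 1830-06-15

Answer: {brokiju=nist, gomoflan=librip_urn, pleno=jistust, trile=jed_ik}


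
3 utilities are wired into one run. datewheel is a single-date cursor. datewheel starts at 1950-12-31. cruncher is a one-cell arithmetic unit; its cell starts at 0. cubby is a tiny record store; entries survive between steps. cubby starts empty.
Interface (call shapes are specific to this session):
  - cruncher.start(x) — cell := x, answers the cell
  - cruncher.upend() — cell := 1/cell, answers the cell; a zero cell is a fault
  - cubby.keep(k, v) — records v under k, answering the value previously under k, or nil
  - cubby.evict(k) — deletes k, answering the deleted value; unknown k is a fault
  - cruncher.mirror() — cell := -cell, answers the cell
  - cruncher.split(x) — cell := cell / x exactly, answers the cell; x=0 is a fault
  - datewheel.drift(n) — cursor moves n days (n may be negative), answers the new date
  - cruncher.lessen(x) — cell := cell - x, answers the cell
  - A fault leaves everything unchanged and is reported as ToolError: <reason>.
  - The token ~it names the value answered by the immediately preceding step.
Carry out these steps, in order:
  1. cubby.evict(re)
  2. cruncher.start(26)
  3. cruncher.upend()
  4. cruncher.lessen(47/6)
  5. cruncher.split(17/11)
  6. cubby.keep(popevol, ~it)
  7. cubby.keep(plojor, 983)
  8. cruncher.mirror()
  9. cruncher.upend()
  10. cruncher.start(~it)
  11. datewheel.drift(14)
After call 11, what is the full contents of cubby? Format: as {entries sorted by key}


Do: cubby.evict[k=re]
See: ToolError: no such key re
Do: cruncher.start[x=26]
See: 26
Do: cruncher.upend[]
See: 1/26
Do: cruncher.lessen[x=47/6]
See: -304/39
Do: cruncher.split[x=17/11]
See: -3344/663
Do: cubby.keep[k=popevol; v=~it]
See: nil
Do: cubby.keep[k=plojor; v=983]
See: nil
Do: cruncher.mirror[]
See: 3344/663
Do: cruncher.upend[]
See: 663/3344
Do: cruncher.start[x=~it]
See: 663/3344
Do: datewheel.drift[n=14]
See: 1951-01-14

Answer: {plojor=983, popevol=-3344/663}


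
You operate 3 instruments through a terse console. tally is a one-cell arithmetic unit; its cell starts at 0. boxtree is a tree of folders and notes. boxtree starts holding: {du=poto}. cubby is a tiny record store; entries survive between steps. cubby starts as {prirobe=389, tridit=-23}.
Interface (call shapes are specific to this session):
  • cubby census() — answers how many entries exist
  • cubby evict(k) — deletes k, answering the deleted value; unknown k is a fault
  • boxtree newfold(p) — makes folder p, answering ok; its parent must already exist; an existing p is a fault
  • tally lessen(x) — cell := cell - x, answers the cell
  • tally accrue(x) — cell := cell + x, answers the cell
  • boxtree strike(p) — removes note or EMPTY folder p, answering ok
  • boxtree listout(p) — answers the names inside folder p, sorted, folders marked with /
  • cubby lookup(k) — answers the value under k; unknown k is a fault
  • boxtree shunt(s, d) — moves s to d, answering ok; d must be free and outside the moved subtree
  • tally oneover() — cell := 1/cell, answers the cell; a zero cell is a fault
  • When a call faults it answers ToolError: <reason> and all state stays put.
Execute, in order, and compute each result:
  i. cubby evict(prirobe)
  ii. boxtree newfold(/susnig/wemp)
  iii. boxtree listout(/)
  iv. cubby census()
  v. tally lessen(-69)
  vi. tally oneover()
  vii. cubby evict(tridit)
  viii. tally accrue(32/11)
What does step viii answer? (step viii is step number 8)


CALL cubby evict[k=prirobe]
RET  389
CALL boxtree newfold[p=/susnig/wemp]
RET  ToolError: no parent
CALL boxtree listout[p=/]
RET  [du]
CALL cubby census[]
RET  1
CALL tally lessen[x=-69]
RET  69
CALL tally oneover[]
RET  1/69
CALL cubby evict[k=tridit]
RET  -23
CALL tally accrue[x=32/11]
RET  2219/759

Answer: 2219/759


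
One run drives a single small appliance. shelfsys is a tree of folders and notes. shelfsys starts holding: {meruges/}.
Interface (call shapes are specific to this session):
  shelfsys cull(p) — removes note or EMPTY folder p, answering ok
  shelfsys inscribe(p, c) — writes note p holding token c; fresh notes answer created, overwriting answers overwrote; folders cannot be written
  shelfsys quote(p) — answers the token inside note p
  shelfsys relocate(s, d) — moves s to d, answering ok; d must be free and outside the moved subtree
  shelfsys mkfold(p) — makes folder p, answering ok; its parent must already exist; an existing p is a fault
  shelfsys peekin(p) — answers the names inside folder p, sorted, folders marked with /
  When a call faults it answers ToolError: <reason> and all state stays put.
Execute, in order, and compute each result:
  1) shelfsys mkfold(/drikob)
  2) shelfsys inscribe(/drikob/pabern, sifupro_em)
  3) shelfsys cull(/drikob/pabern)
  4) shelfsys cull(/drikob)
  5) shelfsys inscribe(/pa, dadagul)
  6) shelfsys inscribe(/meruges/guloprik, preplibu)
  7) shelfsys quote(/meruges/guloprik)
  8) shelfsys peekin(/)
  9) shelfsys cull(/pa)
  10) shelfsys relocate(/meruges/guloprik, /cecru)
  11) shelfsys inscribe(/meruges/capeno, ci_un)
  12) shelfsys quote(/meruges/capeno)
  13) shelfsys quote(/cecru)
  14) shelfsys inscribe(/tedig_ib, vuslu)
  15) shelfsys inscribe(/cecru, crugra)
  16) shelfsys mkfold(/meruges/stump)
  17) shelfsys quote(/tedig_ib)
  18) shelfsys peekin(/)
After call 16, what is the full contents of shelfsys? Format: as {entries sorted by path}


==> shelfsys mkfold(p='/drikob')
<== ok
==> shelfsys inscribe(p='/drikob/pabern', c='sifupro_em')
<== created
==> shelfsys cull(p='/drikob/pabern')
<== ok
==> shelfsys cull(p='/drikob')
<== ok
==> shelfsys inscribe(p='/pa', c='dadagul')
<== created
==> shelfsys inscribe(p='/meruges/guloprik', c='preplibu')
<== created
==> shelfsys quote(p='/meruges/guloprik')
<== preplibu
==> shelfsys peekin(p='/')
<== [meruges/, pa]
==> shelfsys cull(p='/pa')
<== ok
==> shelfsys relocate(s='/meruges/guloprik', d='/cecru')
<== ok
==> shelfsys inscribe(p='/meruges/capeno', c='ci_un')
<== created
==> shelfsys quote(p='/meruges/capeno')
<== ci_un
==> shelfsys quote(p='/cecru')
<== preplibu
==> shelfsys inscribe(p='/tedig_ib', c='vuslu')
<== created
==> shelfsys inscribe(p='/cecru', c='crugra')
<== overwrote
==> shelfsys mkfold(p='/meruges/stump')
<== ok
==> shelfsys quote(p='/tedig_ib')
<== vuslu
==> shelfsys peekin(p='/')
<== [cecru, meruges/, tedig_ib]

Answer: {cecru=crugra, meruges/, meruges/capeno=ci_un, meruges/stump/, tedig_ib=vuslu}


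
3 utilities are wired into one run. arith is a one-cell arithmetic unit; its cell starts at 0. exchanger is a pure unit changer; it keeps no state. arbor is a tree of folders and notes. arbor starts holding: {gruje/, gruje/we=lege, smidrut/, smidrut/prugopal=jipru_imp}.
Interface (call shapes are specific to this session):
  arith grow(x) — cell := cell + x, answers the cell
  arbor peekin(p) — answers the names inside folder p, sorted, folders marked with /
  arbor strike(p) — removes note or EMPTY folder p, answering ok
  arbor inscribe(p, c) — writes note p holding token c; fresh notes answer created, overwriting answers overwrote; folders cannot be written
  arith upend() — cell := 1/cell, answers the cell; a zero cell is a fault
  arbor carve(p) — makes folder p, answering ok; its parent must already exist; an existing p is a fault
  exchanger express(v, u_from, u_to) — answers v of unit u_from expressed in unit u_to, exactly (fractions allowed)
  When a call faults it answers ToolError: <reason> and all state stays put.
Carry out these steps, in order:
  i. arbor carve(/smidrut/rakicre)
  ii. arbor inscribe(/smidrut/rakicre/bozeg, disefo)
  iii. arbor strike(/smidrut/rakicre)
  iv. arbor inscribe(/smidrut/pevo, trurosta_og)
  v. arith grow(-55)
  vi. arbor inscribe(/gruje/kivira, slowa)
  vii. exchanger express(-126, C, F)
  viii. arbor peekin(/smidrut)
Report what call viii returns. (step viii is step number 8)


% arbor carve p: /smidrut/rakicre
= ok
% arbor inscribe p: /smidrut/rakicre/bozeg c: disefo
= created
% arbor strike p: /smidrut/rakicre
= ToolError: not empty
% arbor inscribe p: /smidrut/pevo c: trurosta_og
= created
% arith grow x: -55
= -55
% arbor inscribe p: /gruje/kivira c: slowa
= created
% exchanger express v: -126 u_from: C u_to: F
= -974/5
% arbor peekin p: /smidrut
= [pevo, prugopal, rakicre/]

Answer: [pevo, prugopal, rakicre/]


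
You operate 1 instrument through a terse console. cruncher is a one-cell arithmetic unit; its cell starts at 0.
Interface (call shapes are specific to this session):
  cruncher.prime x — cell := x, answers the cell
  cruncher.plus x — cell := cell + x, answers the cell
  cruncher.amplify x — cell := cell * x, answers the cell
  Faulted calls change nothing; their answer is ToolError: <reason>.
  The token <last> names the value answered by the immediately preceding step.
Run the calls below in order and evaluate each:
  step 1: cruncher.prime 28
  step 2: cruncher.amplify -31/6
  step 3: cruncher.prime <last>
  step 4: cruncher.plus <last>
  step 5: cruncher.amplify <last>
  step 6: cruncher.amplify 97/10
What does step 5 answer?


Answer: 753424/9

Derivation:
[in] cruncher.prime x: 28
:: 28
[in] cruncher.amplify x: -31/6
:: -434/3
[in] cruncher.prime x: <last>
:: -434/3
[in] cruncher.plus x: <last>
:: -868/3
[in] cruncher.amplify x: <last>
:: 753424/9
[in] cruncher.amplify x: 97/10
:: 36541064/45


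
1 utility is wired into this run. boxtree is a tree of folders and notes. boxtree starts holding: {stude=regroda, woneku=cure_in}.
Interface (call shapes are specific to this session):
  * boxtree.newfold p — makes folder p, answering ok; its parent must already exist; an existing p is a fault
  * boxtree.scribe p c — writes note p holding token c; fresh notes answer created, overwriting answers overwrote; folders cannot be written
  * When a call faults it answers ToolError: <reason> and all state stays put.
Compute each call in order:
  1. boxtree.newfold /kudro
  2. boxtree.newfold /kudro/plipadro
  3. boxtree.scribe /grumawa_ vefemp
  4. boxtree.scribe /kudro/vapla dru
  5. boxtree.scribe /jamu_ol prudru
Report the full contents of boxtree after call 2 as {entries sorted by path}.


>> boxtree.newfold(p: /kudro)
<< ok
>> boxtree.newfold(p: /kudro/plipadro)
<< ok
>> boxtree.scribe(p: /grumawa_, c: vefemp)
<< created
>> boxtree.scribe(p: /kudro/vapla, c: dru)
<< created
>> boxtree.scribe(p: /jamu_ol, c: prudru)
<< created

Answer: {kudro/, kudro/plipadro/, stude=regroda, woneku=cure_in}


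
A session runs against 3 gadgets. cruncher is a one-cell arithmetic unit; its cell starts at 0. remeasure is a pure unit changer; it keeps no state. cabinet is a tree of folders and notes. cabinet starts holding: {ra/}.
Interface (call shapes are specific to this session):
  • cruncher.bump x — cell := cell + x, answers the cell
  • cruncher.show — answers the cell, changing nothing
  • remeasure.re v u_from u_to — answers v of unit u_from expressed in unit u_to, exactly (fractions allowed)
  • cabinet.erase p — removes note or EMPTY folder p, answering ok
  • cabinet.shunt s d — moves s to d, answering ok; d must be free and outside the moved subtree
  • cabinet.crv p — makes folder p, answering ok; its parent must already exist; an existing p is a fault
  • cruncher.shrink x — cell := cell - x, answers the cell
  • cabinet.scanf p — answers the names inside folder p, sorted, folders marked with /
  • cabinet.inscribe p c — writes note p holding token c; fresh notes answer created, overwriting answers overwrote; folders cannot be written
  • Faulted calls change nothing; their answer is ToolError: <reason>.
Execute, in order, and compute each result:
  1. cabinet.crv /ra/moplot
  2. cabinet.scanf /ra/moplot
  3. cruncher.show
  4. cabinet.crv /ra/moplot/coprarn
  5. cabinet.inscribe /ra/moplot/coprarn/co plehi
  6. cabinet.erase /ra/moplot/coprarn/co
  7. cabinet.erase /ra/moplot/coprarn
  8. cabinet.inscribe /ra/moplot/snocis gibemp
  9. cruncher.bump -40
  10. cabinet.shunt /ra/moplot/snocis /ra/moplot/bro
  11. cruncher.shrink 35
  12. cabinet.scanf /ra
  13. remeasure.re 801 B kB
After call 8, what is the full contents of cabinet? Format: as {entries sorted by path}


Do: cabinet.crv[/ra/moplot]
See: ok
Do: cabinet.scanf[/ra/moplot]
See: []
Do: cruncher.show[]
See: 0
Do: cabinet.crv[/ra/moplot/coprarn]
See: ok
Do: cabinet.inscribe[/ra/moplot/coprarn/co; plehi]
See: created
Do: cabinet.erase[/ra/moplot/coprarn/co]
See: ok
Do: cabinet.erase[/ra/moplot/coprarn]
See: ok
Do: cabinet.inscribe[/ra/moplot/snocis; gibemp]
See: created
Do: cruncher.bump[-40]
See: -40
Do: cabinet.shunt[/ra/moplot/snocis; /ra/moplot/bro]
See: ok
Do: cruncher.shrink[35]
See: -75
Do: cabinet.scanf[/ra]
See: [moplot/]
Do: remeasure.re[801; B; kB]
See: 801/1000

Answer: {ra/, ra/moplot/, ra/moplot/snocis=gibemp}


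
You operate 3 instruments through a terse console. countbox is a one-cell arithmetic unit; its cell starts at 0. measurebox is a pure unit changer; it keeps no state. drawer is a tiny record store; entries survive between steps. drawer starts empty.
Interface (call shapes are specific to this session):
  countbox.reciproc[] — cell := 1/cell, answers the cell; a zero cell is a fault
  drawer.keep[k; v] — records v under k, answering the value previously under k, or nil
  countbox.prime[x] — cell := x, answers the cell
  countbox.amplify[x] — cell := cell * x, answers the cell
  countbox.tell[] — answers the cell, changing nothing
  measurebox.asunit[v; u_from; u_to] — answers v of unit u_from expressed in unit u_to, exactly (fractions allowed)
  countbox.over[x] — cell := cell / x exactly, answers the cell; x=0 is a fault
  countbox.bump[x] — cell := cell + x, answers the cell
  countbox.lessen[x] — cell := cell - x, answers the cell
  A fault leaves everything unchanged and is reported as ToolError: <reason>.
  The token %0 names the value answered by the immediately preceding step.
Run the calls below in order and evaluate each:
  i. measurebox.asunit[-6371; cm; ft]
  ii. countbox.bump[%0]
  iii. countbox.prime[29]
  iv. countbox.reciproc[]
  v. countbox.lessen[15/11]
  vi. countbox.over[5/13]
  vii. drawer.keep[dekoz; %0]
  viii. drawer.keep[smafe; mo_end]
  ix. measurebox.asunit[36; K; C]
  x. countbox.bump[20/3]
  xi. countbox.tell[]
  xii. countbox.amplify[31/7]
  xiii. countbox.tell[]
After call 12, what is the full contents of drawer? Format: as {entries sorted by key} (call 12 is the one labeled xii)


==> measurebox.asunit(v='-6371', u_from='cm', u_to='ft')
<== -159275/762
==> countbox.bump(x='%0')
<== -159275/762
==> countbox.prime(x='29')
<== 29
==> countbox.reciproc()
<== 1/29
==> countbox.lessen(x='15/11')
<== -424/319
==> countbox.over(x='5/13')
<== -5512/1595
==> drawer.keep(k='dekoz', v='%0')
<== nil
==> drawer.keep(k='smafe', v='mo_end')
<== nil
==> measurebox.asunit(v='36', u_from='K', u_to='C')
<== -4743/20
==> countbox.bump(x='20/3')
<== 15364/4785
==> countbox.tell()
<== 15364/4785
==> countbox.amplify(x='31/7')
<== 476284/33495
==> countbox.tell()
<== 476284/33495

Answer: {dekoz=-5512/1595, smafe=mo_end}
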